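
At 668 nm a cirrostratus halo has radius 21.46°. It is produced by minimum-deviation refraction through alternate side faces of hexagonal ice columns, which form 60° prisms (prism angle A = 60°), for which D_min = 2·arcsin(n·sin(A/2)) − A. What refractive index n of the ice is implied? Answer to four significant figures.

Rearranging: n = sin((D_min + A)/2) / sin(A/2).
(D_min + A)/2 = (21.46° + 60°)/2 = 40.730°.
n = sin 40.730° / sin 30° = 0.6525 / 0.5000 = 1.3050.

1.305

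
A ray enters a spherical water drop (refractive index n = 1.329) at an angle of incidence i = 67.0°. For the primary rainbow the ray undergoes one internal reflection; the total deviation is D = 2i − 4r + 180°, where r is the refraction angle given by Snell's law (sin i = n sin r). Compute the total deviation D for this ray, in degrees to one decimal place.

sin r = sin 67.0° / 1.329 = 0.9205/1.329 = 0.6926; r = 43.84°.
D = 2·67.0° − 4·43.84° + 180° = 134.00° − 175.35° + 180° = 138.65°.

138.6°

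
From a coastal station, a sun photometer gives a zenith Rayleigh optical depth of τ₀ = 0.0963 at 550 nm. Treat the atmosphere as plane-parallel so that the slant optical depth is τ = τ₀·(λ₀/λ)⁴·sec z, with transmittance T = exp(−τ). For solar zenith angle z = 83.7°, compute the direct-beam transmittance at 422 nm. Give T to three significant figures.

0.0795

sec 83.7° = 9.1129.
τ = 0.0963 × (550/422)⁴ × 9.1129 = 0.0963 × 2.8854 × 9.1129 = 2.5321.
T = exp(−2.5321) = 0.0795.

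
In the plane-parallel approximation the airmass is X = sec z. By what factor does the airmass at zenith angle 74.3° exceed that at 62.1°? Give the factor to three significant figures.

X(74.3°)/X(62.1°) = sec 74.3° / sec 62.1° = cos 62.1° / cos 74.3° = 0.4679/0.2706 = 1.7292.

1.73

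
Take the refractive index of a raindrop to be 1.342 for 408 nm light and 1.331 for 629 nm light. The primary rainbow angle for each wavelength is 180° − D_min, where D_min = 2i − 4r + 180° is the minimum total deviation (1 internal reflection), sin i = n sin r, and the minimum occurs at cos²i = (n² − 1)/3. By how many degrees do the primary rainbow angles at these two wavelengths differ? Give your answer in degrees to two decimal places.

1.58°

At 408 nm (n = 1.342): cos²i = 0.26699 → i = 58.888°, r = 39.641°, D_min = 139.213°, rainbow angle = 40.787°.
At 629 nm (n = 1.331): cos²i = 0.25719 → i = 59.527°, r = 40.356°, D_min = 137.630°, rainbow angle = 42.370°.
Angular width = |40.787° − 42.370°| = 1.583°.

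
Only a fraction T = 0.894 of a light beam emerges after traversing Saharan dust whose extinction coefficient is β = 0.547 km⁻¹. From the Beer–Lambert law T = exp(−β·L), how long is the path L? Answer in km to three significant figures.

0.205 km

Beer–Lambert: T = exp(−βL) ⇒ L = −ln(T)/β = −ln(0.894)/0.547 = 0.1120/0.547 = 0.2048 km.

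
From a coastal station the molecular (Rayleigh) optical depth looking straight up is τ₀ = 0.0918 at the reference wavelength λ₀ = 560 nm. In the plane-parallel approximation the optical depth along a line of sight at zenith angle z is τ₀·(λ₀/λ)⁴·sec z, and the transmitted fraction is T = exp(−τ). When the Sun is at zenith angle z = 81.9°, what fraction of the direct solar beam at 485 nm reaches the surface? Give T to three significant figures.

sec 81.9° = 7.0972.
τ = 0.0918 × (560/485)⁴ × 7.0972 = 0.0918 × 1.7774 × 7.0972 = 1.1580.
T = exp(−1.1580) = 0.3141.

0.314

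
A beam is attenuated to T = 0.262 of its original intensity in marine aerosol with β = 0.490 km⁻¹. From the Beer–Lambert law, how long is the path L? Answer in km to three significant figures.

Beer–Lambert: T = exp(−βL) ⇒ L = −ln(T)/β = −ln(0.262)/0.490 = 1.3394/0.490 = 2.733 km.

2.73 km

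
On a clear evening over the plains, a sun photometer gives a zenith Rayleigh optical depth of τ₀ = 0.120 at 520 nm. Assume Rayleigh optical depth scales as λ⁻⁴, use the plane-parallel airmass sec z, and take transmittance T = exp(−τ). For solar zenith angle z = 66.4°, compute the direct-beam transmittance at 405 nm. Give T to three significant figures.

sec 66.4° = 2.4978.
τ = 0.120 × (520/405)⁴ × 2.4978 = 0.120 × 2.7176 × 2.4978 = 0.8146.
T = exp(−0.8146) = 0.4428.

0.443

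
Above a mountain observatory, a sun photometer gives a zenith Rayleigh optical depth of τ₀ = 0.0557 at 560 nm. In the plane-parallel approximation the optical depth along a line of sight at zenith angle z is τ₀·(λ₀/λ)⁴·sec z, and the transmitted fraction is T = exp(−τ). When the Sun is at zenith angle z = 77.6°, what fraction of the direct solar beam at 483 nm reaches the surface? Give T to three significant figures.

sec 77.6° = 4.6569.
τ = 0.0557 × (560/483)⁴ × 4.6569 = 0.0557 × 1.8070 × 4.6569 = 0.4687.
T = exp(−0.4687) = 0.6258.

0.626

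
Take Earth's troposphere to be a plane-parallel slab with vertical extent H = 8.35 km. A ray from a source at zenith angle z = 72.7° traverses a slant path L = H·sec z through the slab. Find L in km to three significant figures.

28.1 km

sec z = 1/cos 72.7° = 3.3628.
L = 8.35 × 3.3628 = 28.079 km.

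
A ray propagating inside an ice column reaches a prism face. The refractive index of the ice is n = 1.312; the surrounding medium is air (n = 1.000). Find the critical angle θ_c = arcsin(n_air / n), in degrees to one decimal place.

sin θ_c = n_air / n = 1.000 / 1.312 = 0.7622.
θ_c = arcsin(0.7622) = 49.66°.

49.7°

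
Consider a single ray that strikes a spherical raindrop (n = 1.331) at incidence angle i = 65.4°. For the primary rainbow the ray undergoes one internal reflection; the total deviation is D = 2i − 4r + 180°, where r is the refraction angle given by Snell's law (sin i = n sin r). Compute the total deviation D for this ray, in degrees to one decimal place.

138.4°

sin r = sin 65.4° / 1.331 = 0.9092/1.331 = 0.6831; r = 43.09°.
D = 2·65.4° − 4·43.09° + 180° = 130.80° − 172.35° + 180° = 138.45°.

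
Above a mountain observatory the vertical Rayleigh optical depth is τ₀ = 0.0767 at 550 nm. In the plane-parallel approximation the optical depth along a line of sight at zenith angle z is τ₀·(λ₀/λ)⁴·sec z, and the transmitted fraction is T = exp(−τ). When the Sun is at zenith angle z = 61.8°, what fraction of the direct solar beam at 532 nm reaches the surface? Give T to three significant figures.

0.831

sec 61.8° = 2.1162.
τ = 0.0767 × (550/532)⁴ × 2.1162 = 0.0767 × 1.1424 × 2.1162 = 0.1854.
T = exp(−0.1854) = 0.8308.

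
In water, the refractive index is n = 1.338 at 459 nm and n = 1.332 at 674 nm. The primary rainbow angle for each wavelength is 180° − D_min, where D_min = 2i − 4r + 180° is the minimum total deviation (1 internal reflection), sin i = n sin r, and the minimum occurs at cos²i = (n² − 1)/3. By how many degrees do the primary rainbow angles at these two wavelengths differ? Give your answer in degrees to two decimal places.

0.87°

At 459 nm (n = 1.338): cos²i = 0.26341 → i = 59.120°, r = 39.899°, D_min = 138.643°, rainbow angle = 41.357°.
At 674 nm (n = 1.332): cos²i = 0.25807 → i = 59.469°, r = 40.290°, D_min = 137.776°, rainbow angle = 42.224°.
Angular width = |41.357° − 42.224°| = 0.867°.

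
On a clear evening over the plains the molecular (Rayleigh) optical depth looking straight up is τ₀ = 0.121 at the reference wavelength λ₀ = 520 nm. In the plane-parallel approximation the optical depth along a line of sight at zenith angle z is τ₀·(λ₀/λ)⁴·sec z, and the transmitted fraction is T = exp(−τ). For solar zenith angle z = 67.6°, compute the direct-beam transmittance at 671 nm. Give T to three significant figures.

0.892

sec 67.6° = 2.6242.
τ = 0.121 × (520/671)⁴ × 2.6242 = 0.121 × 0.3607 × 2.6242 = 0.1145.
T = exp(−0.1145) = 0.8918.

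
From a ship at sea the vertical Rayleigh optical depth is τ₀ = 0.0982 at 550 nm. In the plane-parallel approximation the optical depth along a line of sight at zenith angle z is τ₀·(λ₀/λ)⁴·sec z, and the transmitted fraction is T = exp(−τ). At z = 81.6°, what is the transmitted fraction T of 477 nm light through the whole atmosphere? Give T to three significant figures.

0.305

sec 81.6° = 6.8454.
τ = 0.0982 × (550/477)⁴ × 6.8454 = 0.0982 × 1.7676 × 6.8454 = 1.1882.
T = exp(−1.1882) = 0.3048.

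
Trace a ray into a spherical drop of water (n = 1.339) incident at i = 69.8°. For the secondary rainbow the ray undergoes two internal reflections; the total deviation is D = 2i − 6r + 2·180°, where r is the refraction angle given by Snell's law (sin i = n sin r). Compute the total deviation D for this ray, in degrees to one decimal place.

232.6°

sin r = sin 69.8° / 1.339 = 0.9385/1.339 = 0.7009; r = 44.50°.
D = 2·69.8° − 6·44.50° + 2·180° = 139.60° − 266.99° + 360° = 232.61°.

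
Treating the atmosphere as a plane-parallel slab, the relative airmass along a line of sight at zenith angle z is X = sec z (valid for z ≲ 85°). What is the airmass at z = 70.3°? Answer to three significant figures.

X = sec z = 1/cos 70.3° = 1/0.3371 = 2.9665.

2.97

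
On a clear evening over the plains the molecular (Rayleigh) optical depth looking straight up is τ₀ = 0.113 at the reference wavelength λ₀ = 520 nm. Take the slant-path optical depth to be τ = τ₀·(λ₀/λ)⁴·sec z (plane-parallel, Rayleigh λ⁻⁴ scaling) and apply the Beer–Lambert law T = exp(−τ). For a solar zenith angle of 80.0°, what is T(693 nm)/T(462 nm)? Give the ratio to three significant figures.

2.31

Airmass: sec 80.0° = 5.7588.
τ(693 nm) = 0.113 × (520/693)⁴ × 5.7588 = 0.113 × 0.3170 × 5.7588 = 0.2063.
τ(462 nm) = 0.113 × (520/462)⁴ × 5.7588 = 0.113 × 1.6049 × 5.7588 = 1.0444.
T(693)/T(462) = exp(τ_B − τ_A) = exp(0.8381) = 2.3119.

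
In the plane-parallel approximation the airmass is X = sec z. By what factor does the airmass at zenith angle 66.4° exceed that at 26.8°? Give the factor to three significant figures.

X(66.4°)/X(26.8°) = sec 66.4° / sec 26.8° = cos 26.8° / cos 66.4° = 0.8926/0.4003 = 2.2295.

2.23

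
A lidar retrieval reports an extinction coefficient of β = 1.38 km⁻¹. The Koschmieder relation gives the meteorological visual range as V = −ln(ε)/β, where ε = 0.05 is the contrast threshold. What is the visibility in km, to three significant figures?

2.17 km

V = −ln(0.05) / 1.38 = 2.996 / 1.38 = 2.1708 km.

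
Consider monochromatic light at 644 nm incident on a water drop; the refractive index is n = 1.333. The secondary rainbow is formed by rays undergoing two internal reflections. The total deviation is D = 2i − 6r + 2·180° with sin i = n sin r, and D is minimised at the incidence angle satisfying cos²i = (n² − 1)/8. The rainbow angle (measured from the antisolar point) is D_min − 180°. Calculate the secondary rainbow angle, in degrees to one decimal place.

cos²i = (1.77689 − 1)/8 = 0.09711; i = arccos(0.31163) = 71.843°.
sin r = sin 71.843°/1.333 = 0.71283; r = 45.466°.
D_min = 2·71.843° − 6·45.466° + 360° = 230.891°.
Rainbow angle = D_min − 180° = 50.891°.

50.9°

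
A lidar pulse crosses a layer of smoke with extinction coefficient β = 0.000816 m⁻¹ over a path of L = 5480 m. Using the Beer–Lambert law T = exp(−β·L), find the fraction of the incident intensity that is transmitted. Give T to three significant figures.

τ = β·L = 0.000816 × 5480 = 4.4717.
T = exp(−4.4717) = 0.0114.

0.0114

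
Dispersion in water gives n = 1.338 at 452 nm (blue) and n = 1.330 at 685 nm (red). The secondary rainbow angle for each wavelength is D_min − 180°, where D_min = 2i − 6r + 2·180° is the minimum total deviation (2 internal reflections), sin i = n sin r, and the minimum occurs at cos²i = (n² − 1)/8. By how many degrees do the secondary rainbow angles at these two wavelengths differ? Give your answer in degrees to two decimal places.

2.09°

At 452 nm (n = 1.338): cos²i = 0.09878 → i = 71.682°, r = 45.195°, D_min = 232.193°, rainbow angle = 52.193°.
At 685 nm (n = 1.330): cos²i = 0.09611 → i = 71.940°, r = 45.630°, D_min = 230.101°, rainbow angle = 50.101°.
Angular width = |52.193° − 50.101°| = 2.092°.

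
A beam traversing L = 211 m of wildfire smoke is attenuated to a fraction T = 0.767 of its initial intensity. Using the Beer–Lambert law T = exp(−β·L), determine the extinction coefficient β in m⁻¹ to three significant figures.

Beer–Lambert: T = exp(−βL) ⇒ β = −ln(T)/L = −ln(0.767)/211 = 0.2653/211 = 0.001257 m⁻¹.

0.00126 m⁻¹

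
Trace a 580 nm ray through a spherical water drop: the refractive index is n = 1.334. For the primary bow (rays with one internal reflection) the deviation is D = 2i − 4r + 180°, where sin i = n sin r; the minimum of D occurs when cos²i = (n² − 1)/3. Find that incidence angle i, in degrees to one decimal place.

cos²i = (1.334² − 1)/3 = (1.77956 − 1)/3 = 0.25985.
cos i = 0.50976, so i = 59.352°.

59.4°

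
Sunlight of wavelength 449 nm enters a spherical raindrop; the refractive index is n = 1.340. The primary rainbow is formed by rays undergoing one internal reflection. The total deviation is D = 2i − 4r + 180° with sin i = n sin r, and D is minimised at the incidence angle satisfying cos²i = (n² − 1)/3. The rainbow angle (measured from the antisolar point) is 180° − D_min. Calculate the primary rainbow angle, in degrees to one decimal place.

41.1°

cos²i = (1.79560 − 1)/3 = 0.26520; i = arccos(0.51498) = 59.004°.
sin r = sin 59.004°/1.340 = 0.63971; r = 39.770°.
D_min = 2·59.004° − 4·39.770° + 180° = 138.929°.
Rainbow angle = 180° − D_min = 41.071°.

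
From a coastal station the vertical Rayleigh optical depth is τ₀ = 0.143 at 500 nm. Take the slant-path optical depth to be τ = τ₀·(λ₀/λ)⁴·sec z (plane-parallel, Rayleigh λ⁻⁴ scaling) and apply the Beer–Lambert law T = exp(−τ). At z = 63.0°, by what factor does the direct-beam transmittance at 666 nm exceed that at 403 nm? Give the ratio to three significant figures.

Airmass: sec 63.0° = 2.2027.
τ(666 nm) = 0.143 × (500/666)⁴ × 2.2027 = 0.143 × 0.3177 × 2.2027 = 0.1001.
τ(403 nm) = 0.143 × (500/403)⁴ × 2.2027 = 0.143 × 2.3695 × 2.2027 = 0.7464.
T(666)/T(403) = exp(τ_B − τ_A) = exp(0.6463) = 1.9085.

1.91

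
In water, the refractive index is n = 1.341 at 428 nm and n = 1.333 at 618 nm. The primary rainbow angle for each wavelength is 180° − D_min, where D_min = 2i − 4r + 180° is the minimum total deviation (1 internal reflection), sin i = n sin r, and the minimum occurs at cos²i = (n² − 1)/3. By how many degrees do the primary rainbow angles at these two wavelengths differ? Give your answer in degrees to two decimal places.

At 428 nm (n = 1.341): cos²i = 0.26609 → i = 58.946°, r = 39.705°, D_min = 139.071°, rainbow angle = 40.929°.
At 618 nm (n = 1.333): cos²i = 0.25896 → i = 59.410°, r = 40.225°, D_min = 137.922°, rainbow angle = 42.078°.
Angular width = |40.929° − 42.078°| = 1.149°.

1.15°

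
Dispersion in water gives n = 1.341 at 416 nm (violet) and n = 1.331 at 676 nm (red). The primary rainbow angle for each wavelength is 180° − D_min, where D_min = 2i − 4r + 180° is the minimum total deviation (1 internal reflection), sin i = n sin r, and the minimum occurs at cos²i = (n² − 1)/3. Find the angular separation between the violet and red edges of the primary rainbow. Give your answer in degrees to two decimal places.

At 416 nm (n = 1.341): cos²i = 0.26609 → i = 58.946°, r = 39.705°, D_min = 139.071°, rainbow angle = 40.929°.
At 676 nm (n = 1.331): cos²i = 0.25719 → i = 59.527°, r = 40.356°, D_min = 137.630°, rainbow angle = 42.370°.
Angular width = |40.929° − 42.370°| = 1.441°.

1.44°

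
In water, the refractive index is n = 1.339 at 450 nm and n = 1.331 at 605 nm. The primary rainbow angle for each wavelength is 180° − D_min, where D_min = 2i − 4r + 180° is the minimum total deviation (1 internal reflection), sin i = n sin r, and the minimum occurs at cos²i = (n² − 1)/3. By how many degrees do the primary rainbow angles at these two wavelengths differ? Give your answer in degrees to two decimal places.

1.16°

At 450 nm (n = 1.339): cos²i = 0.26431 → i = 59.062°, r = 39.834°, D_min = 138.786°, rainbow angle = 41.214°.
At 605 nm (n = 1.331): cos²i = 0.25719 → i = 59.527°, r = 40.356°, D_min = 137.630°, rainbow angle = 42.370°.
Angular width = |41.214° − 42.370°| = 1.156°.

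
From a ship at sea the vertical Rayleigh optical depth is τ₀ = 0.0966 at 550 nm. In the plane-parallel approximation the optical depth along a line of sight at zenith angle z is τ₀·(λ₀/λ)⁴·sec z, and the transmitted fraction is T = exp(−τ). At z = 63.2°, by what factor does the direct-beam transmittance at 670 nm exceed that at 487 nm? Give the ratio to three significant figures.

1.29

Airmass: sec 63.2° = 2.2179.
τ(670 nm) = 0.0966 × (550/670)⁴ × 2.2179 = 0.0966 × 0.4541 × 2.2179 = 0.0973.
τ(487 nm) = 0.0966 × (550/487)⁴ × 2.2179 = 0.0966 × 1.6268 × 2.2179 = 0.3485.
T(670)/T(487) = exp(τ_B − τ_A) = exp(0.2513) = 1.2856.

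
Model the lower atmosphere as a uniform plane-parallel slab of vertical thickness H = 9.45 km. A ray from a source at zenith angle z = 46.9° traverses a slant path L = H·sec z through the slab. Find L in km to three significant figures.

sec z = 1/cos 46.9° = 1.4635.
L = 9.45 × 1.4635 = 13.830 km.

13.8 km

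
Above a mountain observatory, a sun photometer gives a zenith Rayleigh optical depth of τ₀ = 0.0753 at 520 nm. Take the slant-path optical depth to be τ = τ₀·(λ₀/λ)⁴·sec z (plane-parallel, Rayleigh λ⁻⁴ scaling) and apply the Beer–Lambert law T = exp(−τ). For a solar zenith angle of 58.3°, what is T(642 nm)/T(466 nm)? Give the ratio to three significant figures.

1.17

Airmass: sec 58.3° = 1.9031.
τ(642 nm) = 0.0753 × (520/642)⁴ × 1.9031 = 0.0753 × 0.4304 × 1.9031 = 0.0617.
τ(466 nm) = 0.0753 × (520/466)⁴ × 1.9031 = 0.0753 × 1.5505 × 1.9031 = 0.2222.
T(642)/T(466) = exp(τ_B − τ_A) = exp(0.1605) = 1.1741.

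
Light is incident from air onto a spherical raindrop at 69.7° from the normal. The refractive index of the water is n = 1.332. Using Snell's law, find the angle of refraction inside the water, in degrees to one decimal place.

44.8°

Snell: sin θ_r = sin θ_i / n = sin 69.7° / 1.332 = 0.9379 / 1.332 = 0.7041.
θ_r = arcsin(0.7041) = 44.76°.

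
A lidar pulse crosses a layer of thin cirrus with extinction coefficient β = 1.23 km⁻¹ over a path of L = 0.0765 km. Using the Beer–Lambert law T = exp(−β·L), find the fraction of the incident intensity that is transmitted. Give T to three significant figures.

0.910

τ = β·L = 1.23 × 0.0765 = 0.0941.
T = exp(−0.0941) = 0.9102.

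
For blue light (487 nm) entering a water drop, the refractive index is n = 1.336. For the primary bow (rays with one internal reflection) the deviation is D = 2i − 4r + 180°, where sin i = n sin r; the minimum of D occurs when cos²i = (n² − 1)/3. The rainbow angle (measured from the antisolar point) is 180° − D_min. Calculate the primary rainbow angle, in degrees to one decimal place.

cos²i = (1.78490 − 1)/3 = 0.26163; i = arccos(0.51150) = 59.236°.
sin r = sin 59.236°/1.336 = 0.64318; r = 40.029°.
D_min = 2·59.236° − 4·40.029° + 180° = 138.356°.
Rainbow angle = 180° − D_min = 41.644°.

41.6°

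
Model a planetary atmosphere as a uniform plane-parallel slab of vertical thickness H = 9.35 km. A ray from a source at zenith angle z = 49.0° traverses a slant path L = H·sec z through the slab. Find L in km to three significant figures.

sec z = 1/cos 49.0° = 1.5243.
L = 9.35 × 1.5243 = 14.252 km.

14.3 km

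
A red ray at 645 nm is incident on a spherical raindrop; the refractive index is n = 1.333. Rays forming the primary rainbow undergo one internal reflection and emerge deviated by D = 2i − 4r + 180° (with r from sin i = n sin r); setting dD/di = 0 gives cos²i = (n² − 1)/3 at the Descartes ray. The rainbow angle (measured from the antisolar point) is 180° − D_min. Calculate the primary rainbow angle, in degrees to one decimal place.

cos²i = (1.77689 − 1)/3 = 0.25896; i = arccos(0.50888) = 59.410°.
sin r = sin 59.410°/1.333 = 0.64579; r = 40.225°.
D_min = 2·59.410° − 4·40.225° + 180° = 137.922°.
Rainbow angle = 180° − D_min = 42.078°.

42.1°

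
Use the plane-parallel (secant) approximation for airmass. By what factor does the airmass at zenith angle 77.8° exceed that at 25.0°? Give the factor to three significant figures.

4.29

X(77.8°)/X(25.0°) = sec 77.8° / sec 25.0° = cos 25.0° / cos 77.8° = 0.9063/0.2113 = 4.2887.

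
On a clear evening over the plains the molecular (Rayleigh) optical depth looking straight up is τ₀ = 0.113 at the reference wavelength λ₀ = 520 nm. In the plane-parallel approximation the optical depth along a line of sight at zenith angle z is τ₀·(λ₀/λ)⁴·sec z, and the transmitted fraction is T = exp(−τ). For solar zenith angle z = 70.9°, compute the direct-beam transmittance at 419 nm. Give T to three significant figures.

0.441

sec 70.9° = 3.0561.
τ = 0.113 × (520/419)⁴ × 3.0561 = 0.113 × 2.3722 × 3.0561 = 0.8192.
T = exp(−0.8192) = 0.4408.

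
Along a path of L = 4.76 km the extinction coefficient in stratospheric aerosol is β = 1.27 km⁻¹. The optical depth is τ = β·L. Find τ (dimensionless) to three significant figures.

6.05

τ = β·L = 1.27 × 4.76 = 6.0452.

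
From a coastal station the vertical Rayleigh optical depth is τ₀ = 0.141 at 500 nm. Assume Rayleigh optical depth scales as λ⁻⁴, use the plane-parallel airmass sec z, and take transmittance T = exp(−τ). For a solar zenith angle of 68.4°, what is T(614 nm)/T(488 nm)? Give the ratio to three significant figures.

1.29

Airmass: sec 68.4° = 2.7165.
τ(614 nm) = 0.141 × (500/614)⁴ × 2.7165 = 0.141 × 0.4398 × 2.7165 = 0.1684.
τ(488 nm) = 0.141 × (500/488)⁴ × 2.7165 = 0.141 × 1.1020 × 2.7165 = 0.4221.
T(614)/T(488) = exp(τ_B − τ_A) = exp(0.2537) = 1.2888.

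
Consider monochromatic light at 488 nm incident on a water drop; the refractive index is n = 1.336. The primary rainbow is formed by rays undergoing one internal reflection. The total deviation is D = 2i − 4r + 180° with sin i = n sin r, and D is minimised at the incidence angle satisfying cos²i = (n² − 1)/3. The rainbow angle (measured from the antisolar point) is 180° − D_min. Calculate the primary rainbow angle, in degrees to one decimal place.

cos²i = (1.78490 − 1)/3 = 0.26163; i = arccos(0.51150) = 59.236°.
sin r = sin 59.236°/1.336 = 0.64318; r = 40.029°.
D_min = 2·59.236° − 4·40.029° + 180° = 138.356°.
Rainbow angle = 180° − D_min = 41.644°.

41.6°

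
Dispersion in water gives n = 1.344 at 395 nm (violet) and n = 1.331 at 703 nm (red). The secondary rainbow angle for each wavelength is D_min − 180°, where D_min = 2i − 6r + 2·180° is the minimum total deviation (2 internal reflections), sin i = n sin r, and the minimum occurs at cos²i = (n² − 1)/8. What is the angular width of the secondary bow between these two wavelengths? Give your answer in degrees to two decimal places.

At 395 nm (n = 1.344): cos²i = 0.10079 → i = 71.490°, r = 44.874°, D_min = 233.733°, rainbow angle = 53.733°.
At 703 nm (n = 1.331): cos²i = 0.09645 → i = 71.907°, r = 45.575°, D_min = 230.365°, rainbow angle = 50.365°.
Angular width = |53.733° − 50.365°| = 3.368°.

3.37°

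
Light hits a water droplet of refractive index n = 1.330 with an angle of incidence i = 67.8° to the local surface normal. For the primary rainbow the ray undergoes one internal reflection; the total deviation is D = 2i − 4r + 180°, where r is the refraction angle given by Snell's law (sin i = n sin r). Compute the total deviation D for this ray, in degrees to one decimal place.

139.1°

sin r = sin 67.8° / 1.330 = 0.9259/1.330 = 0.6961; r = 44.12°.
D = 2·67.8° − 4·44.12° + 180° = 135.60° − 176.47° + 180° = 139.13°.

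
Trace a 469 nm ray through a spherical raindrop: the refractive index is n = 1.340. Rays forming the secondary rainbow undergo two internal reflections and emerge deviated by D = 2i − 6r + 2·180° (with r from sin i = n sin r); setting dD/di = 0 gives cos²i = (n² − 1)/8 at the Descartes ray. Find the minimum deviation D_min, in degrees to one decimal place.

cos²i = (1.79560 − 1)/8 = 0.09945; i = arccos(0.31536) = 71.618°.
sin r = sin 71.618°/1.340 = 0.70819; r = 45.088°.
D_min = 2·71.618° − 6·45.088° + 360° = 232.709°.

232.7°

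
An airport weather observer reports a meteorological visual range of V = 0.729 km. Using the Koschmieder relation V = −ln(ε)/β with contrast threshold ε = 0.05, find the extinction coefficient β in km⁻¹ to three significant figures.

β = −ln(0.05) / V = 2.996 / 0.729 = 4.1094 km⁻¹.

4.11 km⁻¹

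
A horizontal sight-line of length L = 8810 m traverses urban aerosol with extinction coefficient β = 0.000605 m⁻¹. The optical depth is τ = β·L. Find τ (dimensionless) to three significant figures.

τ = β·L = 0.000605 × 8810 = 5.3300.

5.33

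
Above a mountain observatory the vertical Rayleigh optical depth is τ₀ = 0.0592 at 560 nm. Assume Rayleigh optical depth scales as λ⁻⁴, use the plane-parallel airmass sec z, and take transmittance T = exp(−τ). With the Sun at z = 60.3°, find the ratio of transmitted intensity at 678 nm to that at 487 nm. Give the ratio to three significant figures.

1.17

Airmass: sec 60.3° = 2.0183.
τ(678 nm) = 0.0592 × (560/678)⁴ × 2.0183 = 0.0592 × 0.4654 × 2.0183 = 0.0556.
τ(487 nm) = 0.0592 × (560/487)⁴ × 2.0183 = 0.0592 × 1.7484 × 2.0183 = 0.2089.
T(678)/T(487) = exp(τ_B − τ_A) = exp(0.1533) = 1.1657.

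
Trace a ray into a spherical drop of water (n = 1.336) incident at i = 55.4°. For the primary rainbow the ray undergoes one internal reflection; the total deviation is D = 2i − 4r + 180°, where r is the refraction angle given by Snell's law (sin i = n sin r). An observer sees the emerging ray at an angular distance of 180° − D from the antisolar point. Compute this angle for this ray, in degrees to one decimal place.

sin r = sin 55.4° / 1.336 = 0.8231/1.336 = 0.6161; r = 38.03°.
D = 2·55.4° − 4·38.03° + 180° = 110.80° − 152.13° + 180° = 138.67°.
Angle from antisolar point = 180° − D = 41.33°.

41.3°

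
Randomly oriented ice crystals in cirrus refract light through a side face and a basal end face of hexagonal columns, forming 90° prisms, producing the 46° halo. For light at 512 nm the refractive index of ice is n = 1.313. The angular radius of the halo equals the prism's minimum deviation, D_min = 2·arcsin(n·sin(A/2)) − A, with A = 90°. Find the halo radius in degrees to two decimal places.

n·sin(A/2) = 1.313 × sin 45° = 1.313 × 0.7071 = 0.9284.
D_min = 2·arcsin(0.9284) − 90° = 2 × 68.192° − 90° = 46.383°.

46.38°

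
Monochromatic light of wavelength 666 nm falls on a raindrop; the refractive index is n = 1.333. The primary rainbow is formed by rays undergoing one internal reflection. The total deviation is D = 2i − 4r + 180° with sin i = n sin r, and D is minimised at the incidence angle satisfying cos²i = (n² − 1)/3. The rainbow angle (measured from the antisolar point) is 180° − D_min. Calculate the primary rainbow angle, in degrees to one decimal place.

cos²i = (1.77689 − 1)/3 = 0.25896; i = arccos(0.50888) = 59.410°.
sin r = sin 59.410°/1.333 = 0.64579; r = 40.225°.
D_min = 2·59.410° − 4·40.225° + 180° = 137.922°.
Rainbow angle = 180° − D_min = 42.078°.

42.1°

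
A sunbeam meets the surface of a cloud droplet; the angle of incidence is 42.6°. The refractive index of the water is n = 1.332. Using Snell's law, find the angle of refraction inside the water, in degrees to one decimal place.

30.5°

Snell: sin θ_r = sin θ_i / n = sin 42.6° / 1.332 = 0.6769 / 1.332 = 0.5082.
θ_r = arcsin(0.5082) = 30.54°.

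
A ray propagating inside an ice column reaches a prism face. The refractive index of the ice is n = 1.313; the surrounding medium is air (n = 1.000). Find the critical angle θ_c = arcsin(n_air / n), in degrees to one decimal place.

sin θ_c = n_air / n = 1.000 / 1.313 = 0.7616.
θ_c = arcsin(0.7616) = 49.61°.

49.6°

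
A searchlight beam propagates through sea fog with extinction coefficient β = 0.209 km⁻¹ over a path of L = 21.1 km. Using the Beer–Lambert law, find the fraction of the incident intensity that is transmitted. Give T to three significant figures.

τ = β·L = 0.209 × 21.1 = 4.4099.
T = exp(−4.4099) = 0.0122.

0.0122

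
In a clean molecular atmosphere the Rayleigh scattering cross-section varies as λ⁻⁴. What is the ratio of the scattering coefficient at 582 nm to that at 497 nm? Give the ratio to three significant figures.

Rayleigh scattering ∝ λ⁻⁴, so the ratio of coefficients is the inverse fourth power of the wavelength ratio.
σ(582)/σ(497) = (497/582)⁴ = (0.8540)⁴ = 0.5318.

0.532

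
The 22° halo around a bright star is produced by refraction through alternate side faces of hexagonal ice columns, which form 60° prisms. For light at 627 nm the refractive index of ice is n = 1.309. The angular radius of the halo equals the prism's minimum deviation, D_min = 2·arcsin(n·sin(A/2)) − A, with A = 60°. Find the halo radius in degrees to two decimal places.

n·sin(A/2) = 1.309 × sin 30° = 1.309 × 0.5000 = 0.6545.
D_min = 2·arcsin(0.6545) − 60° = 2 × 40.882° − 60° = 21.763°.

21.76°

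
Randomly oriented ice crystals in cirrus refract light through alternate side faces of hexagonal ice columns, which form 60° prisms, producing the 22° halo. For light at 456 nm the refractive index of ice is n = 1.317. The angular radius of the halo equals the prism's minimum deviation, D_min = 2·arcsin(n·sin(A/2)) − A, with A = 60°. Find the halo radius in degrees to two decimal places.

22.37°

n·sin(A/2) = 1.317 × sin 30° = 1.317 × 0.5000 = 0.6585.
D_min = 2·arcsin(0.6585) − 60° = 2 × 41.186° − 60° = 22.371°.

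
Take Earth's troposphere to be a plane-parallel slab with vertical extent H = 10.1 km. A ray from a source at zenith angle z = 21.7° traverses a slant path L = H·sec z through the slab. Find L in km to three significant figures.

10.9 km

sec z = 1/cos 21.7° = 1.0763.
L = 10.1 × 1.0763 = 10.870 km.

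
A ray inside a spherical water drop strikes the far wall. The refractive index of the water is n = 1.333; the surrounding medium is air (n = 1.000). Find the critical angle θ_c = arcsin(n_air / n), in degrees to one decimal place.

sin θ_c = n_air / n = 1.000 / 1.333 = 0.7502.
θ_c = arcsin(0.7502) = 48.61°.

48.6°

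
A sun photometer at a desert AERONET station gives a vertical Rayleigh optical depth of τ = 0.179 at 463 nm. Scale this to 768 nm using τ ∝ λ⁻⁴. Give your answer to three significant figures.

τ(768 nm) = τ(463 nm) × (463/768)⁴ = 0.179 × (0.6029)⁴ = 0.179 × 0.1321 = 0.0236.

0.0236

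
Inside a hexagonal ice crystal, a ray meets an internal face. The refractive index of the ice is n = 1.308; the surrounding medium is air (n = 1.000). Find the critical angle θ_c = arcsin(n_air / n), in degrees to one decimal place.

49.9°

sin θ_c = n_air / n = 1.000 / 1.308 = 0.7645.
θ_c = arcsin(0.7645) = 49.86°.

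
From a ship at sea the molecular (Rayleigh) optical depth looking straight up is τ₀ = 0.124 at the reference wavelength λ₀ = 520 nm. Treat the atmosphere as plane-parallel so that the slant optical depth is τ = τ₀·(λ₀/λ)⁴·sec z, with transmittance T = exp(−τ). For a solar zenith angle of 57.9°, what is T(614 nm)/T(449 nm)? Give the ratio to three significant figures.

1.35

Airmass: sec 57.9° = 1.8818.
τ(614 nm) = 0.124 × (520/614)⁴ × 1.8818 = 0.124 × 0.5144 × 1.8818 = 0.1200.
τ(449 nm) = 0.124 × (520/449)⁴ × 1.8818 = 0.124 × 1.7990 × 1.8818 = 0.4198.
T(614)/T(449) = exp(τ_B − τ_A) = exp(0.2997) = 1.3495.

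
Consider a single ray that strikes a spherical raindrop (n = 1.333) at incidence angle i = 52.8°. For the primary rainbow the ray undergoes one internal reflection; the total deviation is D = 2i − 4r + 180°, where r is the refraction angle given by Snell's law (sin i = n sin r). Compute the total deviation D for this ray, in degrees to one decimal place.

sin r = sin 52.8° / 1.333 = 0.7965/1.333 = 0.5975; r = 36.69°.
D = 2·52.8° − 4·36.69° + 180° = 105.60° − 146.78° + 180° = 138.82°.

138.8°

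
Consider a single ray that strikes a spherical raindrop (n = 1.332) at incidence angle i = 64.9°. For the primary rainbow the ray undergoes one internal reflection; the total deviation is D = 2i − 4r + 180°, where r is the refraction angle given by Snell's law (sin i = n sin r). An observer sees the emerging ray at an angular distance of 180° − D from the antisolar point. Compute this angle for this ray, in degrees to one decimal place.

41.5°

sin r = sin 64.9° / 1.332 = 0.9056/1.332 = 0.6799; r = 42.83°.
D = 2·64.9° − 4·42.83° + 180° = 129.80° − 171.33° + 180° = 138.47°.
Angle from antisolar point = 180° − D = 41.53°.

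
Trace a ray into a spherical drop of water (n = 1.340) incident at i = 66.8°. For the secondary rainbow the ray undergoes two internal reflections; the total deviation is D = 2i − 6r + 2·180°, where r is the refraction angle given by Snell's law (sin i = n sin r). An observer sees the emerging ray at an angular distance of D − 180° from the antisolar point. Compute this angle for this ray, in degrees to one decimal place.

sin r = sin 66.8° / 1.340 = 0.9191/1.340 = 0.6859; r = 43.31°.
D = 2·66.8° − 6·43.31° + 2·180° = 133.60° − 259.85° + 360° = 233.75°.
Angle from antisolar point = D − 180° = 53.75°.

53.8°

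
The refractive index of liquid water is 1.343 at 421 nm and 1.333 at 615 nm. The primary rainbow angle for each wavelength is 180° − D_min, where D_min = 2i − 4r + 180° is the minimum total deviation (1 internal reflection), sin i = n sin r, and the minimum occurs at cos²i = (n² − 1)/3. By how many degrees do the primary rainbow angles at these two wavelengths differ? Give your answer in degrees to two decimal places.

At 421 nm (n = 1.343): cos²i = 0.26788 → i = 58.830°, r = 39.577°, D_min = 139.354°, rainbow angle = 40.646°.
At 615 nm (n = 1.333): cos²i = 0.25896 → i = 59.410°, r = 40.225°, D_min = 137.922°, rainbow angle = 42.078°.
Angular width = |40.646° − 42.078°| = 1.432°.

1.43°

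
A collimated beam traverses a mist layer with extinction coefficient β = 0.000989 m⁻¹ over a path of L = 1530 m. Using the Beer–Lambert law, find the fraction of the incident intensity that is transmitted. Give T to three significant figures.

0.220

τ = β·L = 0.000989 × 1530 = 1.5132.
T = exp(−1.5132) = 0.2202.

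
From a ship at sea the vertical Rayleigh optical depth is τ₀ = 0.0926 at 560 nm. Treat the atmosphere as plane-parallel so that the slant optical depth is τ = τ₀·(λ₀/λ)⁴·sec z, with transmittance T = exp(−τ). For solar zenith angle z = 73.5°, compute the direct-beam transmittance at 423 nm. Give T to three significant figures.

0.367

sec 73.5° = 3.5209.
τ = 0.0926 × (560/423)⁴ × 3.5209 = 0.0926 × 3.0718 × 3.5209 = 1.0015.
T = exp(−1.0015) = 0.3673.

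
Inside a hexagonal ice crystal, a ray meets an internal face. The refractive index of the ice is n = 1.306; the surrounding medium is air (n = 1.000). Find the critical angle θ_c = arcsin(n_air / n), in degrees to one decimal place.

50.0°

sin θ_c = n_air / n = 1.000 / 1.306 = 0.7657.
θ_c = arcsin(0.7657) = 49.97°.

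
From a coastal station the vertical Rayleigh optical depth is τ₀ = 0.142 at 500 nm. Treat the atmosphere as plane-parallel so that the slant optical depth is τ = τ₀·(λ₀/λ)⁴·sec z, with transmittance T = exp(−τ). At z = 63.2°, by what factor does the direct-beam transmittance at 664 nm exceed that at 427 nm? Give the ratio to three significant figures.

Airmass: sec 63.2° = 2.2179.
τ(664 nm) = 0.142 × (500/664)⁴ × 2.2179 = 0.142 × 0.3215 × 2.2179 = 0.1013.
τ(427 nm) = 0.142 × (500/427)⁴ × 2.2179 = 0.142 × 1.8800 × 2.2179 = 0.5921.
T(664)/T(427) = exp(τ_B − τ_A) = exp(0.4908) = 1.6337.

1.63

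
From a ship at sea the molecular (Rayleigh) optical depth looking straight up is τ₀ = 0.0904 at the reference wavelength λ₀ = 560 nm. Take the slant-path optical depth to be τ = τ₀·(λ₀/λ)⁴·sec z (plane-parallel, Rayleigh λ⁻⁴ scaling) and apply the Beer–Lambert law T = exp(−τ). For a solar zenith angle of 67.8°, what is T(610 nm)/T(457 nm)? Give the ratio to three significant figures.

Airmass: sec 67.8° = 2.6466.
τ(610 nm) = 0.0904 × (560/610)⁴ × 2.6466 = 0.0904 × 0.7103 × 2.6466 = 0.1699.
τ(457 nm) = 0.0904 × (560/457)⁴ × 2.6466 = 0.0904 × 2.2547 × 2.6466 = 0.5394.
T(610)/T(457) = exp(τ_B − τ_A) = exp(0.3695) = 1.4470.

1.45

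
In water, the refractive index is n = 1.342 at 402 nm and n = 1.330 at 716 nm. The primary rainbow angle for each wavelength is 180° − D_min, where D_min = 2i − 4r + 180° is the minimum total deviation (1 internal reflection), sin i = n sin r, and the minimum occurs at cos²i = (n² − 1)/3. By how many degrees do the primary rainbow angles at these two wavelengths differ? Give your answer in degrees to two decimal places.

1.73°

At 402 nm (n = 1.342): cos²i = 0.26699 → i = 58.888°, r = 39.641°, D_min = 139.213°, rainbow angle = 40.787°.
At 716 nm (n = 1.330): cos²i = 0.25630 → i = 59.585°, r = 40.422°, D_min = 137.484°, rainbow angle = 42.516°.
Angular width = |40.787° − 42.516°| = 1.729°.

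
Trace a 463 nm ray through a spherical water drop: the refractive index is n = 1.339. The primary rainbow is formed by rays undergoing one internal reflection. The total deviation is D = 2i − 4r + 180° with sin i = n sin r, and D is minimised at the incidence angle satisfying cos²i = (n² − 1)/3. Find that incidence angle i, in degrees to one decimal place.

cos²i = (1.339² − 1)/3 = (1.79292 − 1)/3 = 0.26431.
cos i = 0.51411, so i = 59.062°.

59.1°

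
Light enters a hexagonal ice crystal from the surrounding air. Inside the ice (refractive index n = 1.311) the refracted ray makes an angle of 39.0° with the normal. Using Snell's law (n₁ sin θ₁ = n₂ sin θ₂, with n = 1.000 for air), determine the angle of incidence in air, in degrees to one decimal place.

55.6°

Snell: sin θ_i = n · sin θ_r = 1.311 × sin 39.0° = 1.311 × 0.6293 = 0.8250.
θ_i = arcsin(0.8250) = 55.59°.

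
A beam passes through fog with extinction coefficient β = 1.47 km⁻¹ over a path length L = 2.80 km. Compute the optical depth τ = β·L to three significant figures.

4.12

τ = β·L = 1.47 × 2.80 = 4.1160.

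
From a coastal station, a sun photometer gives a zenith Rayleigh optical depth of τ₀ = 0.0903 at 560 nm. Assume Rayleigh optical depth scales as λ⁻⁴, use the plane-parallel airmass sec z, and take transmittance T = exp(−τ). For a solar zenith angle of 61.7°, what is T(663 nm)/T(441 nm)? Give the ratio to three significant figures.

Airmass: sec 61.7° = 2.1093.
τ(663 nm) = 0.0903 × (560/663)⁴ × 2.1093 = 0.0903 × 0.5090 × 2.1093 = 0.0969.
τ(441 nm) = 0.0903 × (560/441)⁴ × 2.1093 = 0.0903 × 2.6001 × 2.1093 = 0.4953.
T(663)/T(441) = exp(τ_B − τ_A) = exp(0.3983) = 1.4893.

1.49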